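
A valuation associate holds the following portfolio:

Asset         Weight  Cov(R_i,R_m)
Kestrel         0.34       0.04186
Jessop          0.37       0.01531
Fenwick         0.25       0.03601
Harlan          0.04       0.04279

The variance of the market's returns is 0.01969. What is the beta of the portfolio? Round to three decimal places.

1.555

β_Kestrel = 0.04186 / 0.01969 = 2.1260
β_Jessop = 0.01531 / 0.01969 = 0.7776
β_Fenwick = 0.03601 / 0.01969 = 1.8288
β_Harlan = 0.04279 / 0.01969 = 2.1732
β_P = Σ w_i β_i = 0.34×2.1260 + 0.37×0.7776 + 0.25×1.8288 + 0.04×2.1732 = 1.5547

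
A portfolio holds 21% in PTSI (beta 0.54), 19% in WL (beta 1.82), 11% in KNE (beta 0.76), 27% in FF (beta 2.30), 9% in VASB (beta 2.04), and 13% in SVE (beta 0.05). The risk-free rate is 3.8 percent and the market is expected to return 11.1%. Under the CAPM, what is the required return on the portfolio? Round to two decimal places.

13.68%

β_P = Σ w_i β_i = 0.21×0.54 + 0.19×1.82 + 0.11×0.76 + 0.27×2.30 + 0.09×2.04 + 0.13×0.05 = 1.3539
MRP = 11.1% − 3.8% = 7.30%
E(R_P) = R_f + β_P × MRP = 3.8% + 1.3539 × 7.3% = 13.68%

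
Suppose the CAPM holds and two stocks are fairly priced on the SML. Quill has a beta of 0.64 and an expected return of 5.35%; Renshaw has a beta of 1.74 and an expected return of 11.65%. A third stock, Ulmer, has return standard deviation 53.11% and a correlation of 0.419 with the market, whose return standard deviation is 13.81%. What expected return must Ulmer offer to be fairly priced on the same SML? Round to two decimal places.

MRP = (11.65% − 5.35%) / (1.74 − 0.64) = 5.7273%
R_f = 5.35% − 0.64 × 5.7273% = 1.6845%
β_Ulmer = ρ·σ_i/σ_m = 0.419 × 53.11 / 13.81 = 1.6114
E(R_Ulmer) = R_f + β × MRP = 1.6845% + 1.6114 × 5.7273% = 10.91%

10.91%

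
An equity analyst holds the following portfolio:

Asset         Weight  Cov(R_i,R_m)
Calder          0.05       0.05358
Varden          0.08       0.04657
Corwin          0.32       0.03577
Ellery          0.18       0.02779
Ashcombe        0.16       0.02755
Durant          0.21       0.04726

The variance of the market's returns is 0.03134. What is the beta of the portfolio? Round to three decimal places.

1.187

β_Calder = 0.05358 / 0.03134 = 1.7096
β_Varden = 0.04657 / 0.03134 = 1.4860
β_Corwin = 0.03577 / 0.03134 = 1.1414
β_Ellery = 0.02779 / 0.03134 = 0.8867
β_Ashcombe = 0.02755 / 0.03134 = 0.8791
β_Durant = 0.04726 / 0.03134 = 1.5080
β_P = Σ w_i β_i = 0.05×1.7096 + 0.08×1.4860 + 0.32×1.1414 + 0.18×0.8867 + 0.16×0.8791 + 0.21×1.5080 = 1.1866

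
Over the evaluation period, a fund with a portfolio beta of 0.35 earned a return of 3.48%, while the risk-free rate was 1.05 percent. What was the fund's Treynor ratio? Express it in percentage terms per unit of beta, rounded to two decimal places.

Treynor = (R_P − R_f) / β_P = (3.48% − 1.05%) / 0.3500 = 2.43% / 0.3500 = 6.94%

6.94%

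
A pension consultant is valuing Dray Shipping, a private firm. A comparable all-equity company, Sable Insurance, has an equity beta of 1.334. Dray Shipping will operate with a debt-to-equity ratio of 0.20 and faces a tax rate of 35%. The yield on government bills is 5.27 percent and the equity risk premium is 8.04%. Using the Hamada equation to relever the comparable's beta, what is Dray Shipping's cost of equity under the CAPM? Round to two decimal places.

17.39%

β_L = β_U × [1 + (1 − t)(D/E)] = 1.334 × [1 + (1 − 0.35) × 0.20]
    = 1.334 × [1 + 0.65 × 0.20] = 1.334 × 1.1300 = 1.5074
E(R) = R_f + β_L × MRP = 5.27% + 1.5074 × 8.04% = 17.39%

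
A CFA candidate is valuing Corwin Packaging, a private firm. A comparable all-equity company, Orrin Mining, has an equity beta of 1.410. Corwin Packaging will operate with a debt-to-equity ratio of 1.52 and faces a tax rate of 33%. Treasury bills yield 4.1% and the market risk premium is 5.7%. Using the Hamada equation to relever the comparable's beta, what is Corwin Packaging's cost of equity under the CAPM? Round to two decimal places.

20.32%

β_L = β_U × [1 + (1 − t)(D/E)] = 1.410 × [1 + (1 − 0.33) × 1.52]
    = 1.410 × [1 + 0.67 × 1.52] = 1.410 × 2.0184 = 2.8459
E(R) = R_f + β_L × MRP = 4.1% + 2.8459 × 5.7% = 20.32%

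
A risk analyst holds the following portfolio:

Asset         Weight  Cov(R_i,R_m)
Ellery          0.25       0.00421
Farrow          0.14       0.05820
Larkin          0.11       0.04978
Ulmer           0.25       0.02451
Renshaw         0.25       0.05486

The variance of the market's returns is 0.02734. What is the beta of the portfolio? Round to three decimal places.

1.263

β_Ellery = 0.00421 / 0.02734 = 0.1540
β_Farrow = 0.05820 / 0.02734 = 2.1287
β_Larkin = 0.04978 / 0.02734 = 1.8208
β_Ulmer = 0.02451 / 0.02734 = 0.8965
β_Renshaw = 0.05486 / 0.02734 = 2.0066
β_P = Σ w_i β_i = 0.25×0.1540 + 0.14×2.1287 + 0.11×1.8208 + 0.25×0.8965 + 0.25×2.0066 = 1.2626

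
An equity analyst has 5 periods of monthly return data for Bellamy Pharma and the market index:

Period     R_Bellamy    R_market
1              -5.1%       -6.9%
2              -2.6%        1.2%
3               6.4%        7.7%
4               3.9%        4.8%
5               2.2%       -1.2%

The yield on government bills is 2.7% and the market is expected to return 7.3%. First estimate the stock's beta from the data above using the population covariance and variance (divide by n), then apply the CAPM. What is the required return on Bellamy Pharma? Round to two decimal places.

Mean R_i = (-5.1 − 2.6 + 6.4 + 3.9 + 2.2) / 5 = 0.9600%
Mean R_m = (-6.9 + 1.2 + 7.7 + 4.8 − 1.2) / 5 = 1.1200%
Σ(R_i − R̄_i)(R_m − R̄_m) = 92.0540  ⇒  Cov = 92.0540 / 5 = 18.4108
Σ(R_m − R̄_m)² = 126.5480  ⇒  Var(R_m) = 126.5480 / 5 = 25.3096
β = Cov / Var(R_m) = 18.4108 / 25.3096 = 0.7274
MRP = 7.3% − 2.7% = 4.60%
E(R) = R_f + β × MRP = 2.7% + 0.7274 × 4.6% = 6.05%

6.05%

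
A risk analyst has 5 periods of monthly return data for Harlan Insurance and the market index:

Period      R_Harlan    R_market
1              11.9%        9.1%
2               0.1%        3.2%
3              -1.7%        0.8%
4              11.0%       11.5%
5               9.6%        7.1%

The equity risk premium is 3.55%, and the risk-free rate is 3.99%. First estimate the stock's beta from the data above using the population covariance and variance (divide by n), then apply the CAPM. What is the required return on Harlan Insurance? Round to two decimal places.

8.98%

Mean R_i = (11.9 + 0.1 − 1.7 + 11.0 + 9.6) / 5 = 6.1800%
Mean R_m = (9.1 + 3.2 + 0.8 + 11.5 + 7.1) / 5 = 6.3400%
Σ(R_i − R̄_i)(R_m − R̄_m) = 106.0040  ⇒  Cov = 106.0040 / 5 = 21.2008
Σ(R_m − R̄_m)² = 75.3720  ⇒  Var(R_m) = 75.3720 / 5 = 15.0744
β = Cov / Var(R_m) = 21.2008 / 15.0744 = 1.4064
E(R) = R_f + β × MRP = 3.99% + 1.4064 × 3.55% = 8.98%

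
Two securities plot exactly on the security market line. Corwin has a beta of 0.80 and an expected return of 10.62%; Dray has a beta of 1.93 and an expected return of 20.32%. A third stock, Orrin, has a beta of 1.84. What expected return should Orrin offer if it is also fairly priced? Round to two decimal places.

MRP (SML slope) = (20.32% − 10.62%) / (1.93 − 0.80) = 9.70% / 1.13 = 8.5841%
R_f (intercept) = 10.62% − 0.80 × 8.5841% = 3.7527%
E(R_Orrin) = R_f + β × MRP = 3.7527% + 1.84 × 8.5841% = 19.55%

19.55%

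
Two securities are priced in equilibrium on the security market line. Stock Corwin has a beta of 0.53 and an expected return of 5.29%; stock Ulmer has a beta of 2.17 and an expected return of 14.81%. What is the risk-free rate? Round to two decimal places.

Both satisfy E(R) = R_f + β·MRP, so the slope of the SML is
MRP = (14.81% − 5.29%) / (2.17 − 0.53) = 9.52% / 1.64 = 5.8049%
R_f = E(R_Corwin) − β_Corwin·MRP = 5.29% − 0.53 × 5.8049% = 2.2134%

2.21%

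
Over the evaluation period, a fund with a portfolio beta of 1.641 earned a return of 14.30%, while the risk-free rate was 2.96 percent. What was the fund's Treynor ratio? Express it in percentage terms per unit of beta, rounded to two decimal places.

Treynor = (R_P − R_f) / β_P = (14.30% − 2.96%) / 1.6410 = 11.34% / 1.6410 = 6.91%

6.91%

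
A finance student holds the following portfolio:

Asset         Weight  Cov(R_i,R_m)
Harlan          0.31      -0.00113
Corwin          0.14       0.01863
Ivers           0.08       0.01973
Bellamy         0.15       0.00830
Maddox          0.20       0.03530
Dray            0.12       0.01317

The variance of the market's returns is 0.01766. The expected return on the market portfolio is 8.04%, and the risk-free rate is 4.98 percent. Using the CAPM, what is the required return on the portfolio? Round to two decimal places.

β_Harlan = -0.00113 / 0.01766 = -0.0640
β_Corwin = 0.01863 / 0.01766 = 1.0549
β_Ivers = 0.01973 / 0.01766 = 1.1172
β_Bellamy = 0.00830 / 0.01766 = 0.4700
β_Maddox = 0.03530 / 0.01766 = 1.9989
β_Dray = 0.01317 / 0.01766 = 0.7458
β_P = Σ w_i β_i = 0.31×-0.0640 + 0.14×1.0549 + 0.08×1.1172 + 0.15×0.4700 + 0.20×1.9989 + 0.12×0.7458 = 0.7770
MRP = 8.04% − 4.98% = 3.06%
E(R_P) = R_f + β_P × MRP = 4.98% + 0.7770 × 3.06% = 7.36%

7.36%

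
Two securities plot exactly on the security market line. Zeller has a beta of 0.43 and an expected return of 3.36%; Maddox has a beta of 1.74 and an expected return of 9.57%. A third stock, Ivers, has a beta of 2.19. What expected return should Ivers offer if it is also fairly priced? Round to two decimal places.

11.70%

MRP (SML slope) = (9.57% − 3.36%) / (1.74 − 0.43) = 6.21% / 1.31 = 4.7405%
R_f (intercept) = 3.36% − 0.43 × 4.7405% = 1.3216%
E(R_Ivers) = R_f + β × MRP = 1.3216% + 2.19 × 4.7405% = 11.70%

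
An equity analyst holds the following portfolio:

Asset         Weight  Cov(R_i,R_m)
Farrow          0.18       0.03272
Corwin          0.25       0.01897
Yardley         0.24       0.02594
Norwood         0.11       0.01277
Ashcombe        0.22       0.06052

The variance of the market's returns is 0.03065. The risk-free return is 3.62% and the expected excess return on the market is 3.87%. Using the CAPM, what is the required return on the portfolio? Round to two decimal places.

β_Farrow = 0.03272 / 0.03065 = 1.0675
β_Corwin = 0.01897 / 0.03065 = 0.6189
β_Yardley = 0.02594 / 0.03065 = 0.8463
β_Norwood = 0.01277 / 0.03065 = 0.4166
β_Ashcombe = 0.06052 / 0.03065 = 1.9746
β_P = Σ w_i β_i = 0.18×1.0675 + 0.25×0.6189 + 0.24×0.8463 + 0.11×0.4166 + 0.22×1.9746 = 1.0302
E(R_P) = R_f + β_P × MRP = 3.62% + 1.0302 × 3.87% = 7.61%

7.61%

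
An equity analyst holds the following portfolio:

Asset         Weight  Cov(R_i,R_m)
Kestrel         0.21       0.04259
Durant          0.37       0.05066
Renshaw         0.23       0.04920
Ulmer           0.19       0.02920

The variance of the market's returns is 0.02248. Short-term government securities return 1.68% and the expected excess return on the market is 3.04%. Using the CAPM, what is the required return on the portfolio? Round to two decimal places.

7.70%

β_Kestrel = 0.04259 / 0.02248 = 1.8946
β_Durant = 0.05066 / 0.02248 = 2.2536
β_Renshaw = 0.04920 / 0.02248 = 2.1886
β_Ulmer = 0.02920 / 0.02248 = 1.2989
β_P = Σ w_i β_i = 0.21×1.8946 + 0.37×2.2536 + 0.23×2.1886 + 0.19×1.2989 = 1.9819
E(R_P) = R_f + β_P × MRP = 1.68% + 1.9819 × 3.04% = 7.70%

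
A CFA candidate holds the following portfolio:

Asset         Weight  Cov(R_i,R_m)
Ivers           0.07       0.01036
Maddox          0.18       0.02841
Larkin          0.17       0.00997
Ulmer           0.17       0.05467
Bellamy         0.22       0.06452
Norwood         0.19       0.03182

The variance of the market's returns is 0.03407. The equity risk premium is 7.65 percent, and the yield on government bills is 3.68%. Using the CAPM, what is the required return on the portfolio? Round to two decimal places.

β_Ivers = 0.01036 / 0.03407 = 0.3041
β_Maddox = 0.02841 / 0.03407 = 0.8339
β_Larkin = 0.00997 / 0.03407 = 0.2926
β_Ulmer = 0.05467 / 0.03407 = 1.6046
β_Bellamy = 0.06452 / 0.03407 = 1.8937
β_Norwood = 0.03182 / 0.03407 = 0.9340
β_P = Σ w_i β_i = 0.07×0.3041 + 0.18×0.8339 + 0.17×0.2926 + 0.17×1.6046 + 0.22×1.8937 + 0.19×0.9340 = 1.0880
E(R_P) = R_f + β_P × MRP = 3.68% + 1.0880 × 7.65% = 12.00%

12.00%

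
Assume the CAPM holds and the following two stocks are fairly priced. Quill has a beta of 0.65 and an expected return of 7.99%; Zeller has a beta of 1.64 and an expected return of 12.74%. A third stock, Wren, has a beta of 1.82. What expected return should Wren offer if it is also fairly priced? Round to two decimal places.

MRP (SML slope) = (12.74% − 7.99%) / (1.64 − 0.65) = 4.75% / 0.99 = 4.7980%
R_f (intercept) = 7.99% − 0.65 × 4.7980% = 4.8713%
E(R_Wren) = R_f + β × MRP = 4.8713% + 1.82 × 4.7980% = 13.60%

13.60%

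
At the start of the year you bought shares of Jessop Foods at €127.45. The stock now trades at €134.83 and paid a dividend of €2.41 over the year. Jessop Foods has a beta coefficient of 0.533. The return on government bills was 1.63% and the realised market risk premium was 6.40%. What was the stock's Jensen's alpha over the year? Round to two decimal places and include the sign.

+2.64%

Realised HPR = (P1 + D1 − P0) / P0 = (134.83 + 2.41 − 127.45) / 127.45 = 9.79 / 127.45 = 7.6814%
CAPM required = R_f + β·MRP = 1.63% + 0.533 × 6.40% = 5.04120%
α = realised − required = 7.6814% − 5.04120% = +2.64%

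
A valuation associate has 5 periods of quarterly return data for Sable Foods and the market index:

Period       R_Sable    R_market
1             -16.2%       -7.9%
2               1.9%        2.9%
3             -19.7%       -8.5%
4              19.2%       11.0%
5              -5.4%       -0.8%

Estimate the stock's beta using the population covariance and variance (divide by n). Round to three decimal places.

1.916

Mean R_i = (-16.2 + 1.9 − 19.7 + 19.2 − 5.4) / 5 = -4.0400%
Mean R_m = (-7.9 + 2.9 − 8.5 + 11.0 − 0.8) / 5 = -0.6600%
Σ(R_i − R̄_i)(R_m − R̄_m) = 503.1280  ⇒  Cov = 503.1280 / 5 = 100.6256
Σ(R_m − R̄_m)² = 262.5320  ⇒  Var(R_m) = 262.5320 / 5 = 52.5064
β = Cov / Var(R_m) = 100.6256 / 52.5064 = 1.9164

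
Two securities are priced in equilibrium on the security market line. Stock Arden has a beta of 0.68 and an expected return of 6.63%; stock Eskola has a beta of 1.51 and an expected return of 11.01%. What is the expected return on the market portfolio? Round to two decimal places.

8.32%

Both satisfy E(R) = R_f + β·MRP, so the slope of the SML is
MRP = (11.01% − 6.63%) / (1.51 − 0.68) = 4.38% / 0.83 = 5.2771%
R_f = E(R_Arden) − β_Arden·MRP = 6.63% − 0.68 × 5.2771% = 3.0416%
E(R_m) = R_f + MRP = 3.0416% + 5.2771% = 8.32%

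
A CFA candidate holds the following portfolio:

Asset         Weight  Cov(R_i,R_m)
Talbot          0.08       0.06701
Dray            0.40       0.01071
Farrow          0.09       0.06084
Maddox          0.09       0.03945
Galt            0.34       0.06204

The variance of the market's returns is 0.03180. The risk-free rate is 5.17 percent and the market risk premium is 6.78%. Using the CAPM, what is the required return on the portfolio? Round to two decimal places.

β_Talbot = 0.06701 / 0.03180 = 2.1072
β_Dray = 0.01071 / 0.03180 = 0.3368
β_Farrow = 0.06084 / 0.03180 = 1.9132
β_Maddox = 0.03945 / 0.03180 = 1.2406
β_Galt = 0.06204 / 0.03180 = 1.9509
β_P = Σ w_i β_i = 0.08×2.1072 + 0.40×0.3368 + 0.09×1.9132 + 0.09×1.2406 + 0.34×1.9509 = 1.2504
E(R_P) = R_f + β_P × MRP = 5.17% + 1.2504 × 6.78% = 13.65%

13.65%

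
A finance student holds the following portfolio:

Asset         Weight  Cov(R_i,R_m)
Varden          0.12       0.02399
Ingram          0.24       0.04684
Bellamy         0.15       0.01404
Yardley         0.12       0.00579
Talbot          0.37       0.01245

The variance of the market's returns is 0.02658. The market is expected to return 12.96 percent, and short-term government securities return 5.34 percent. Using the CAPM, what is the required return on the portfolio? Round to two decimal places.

β_Varden = 0.02399 / 0.02658 = 0.9026
β_Ingram = 0.04684 / 0.02658 = 1.7622
β_Bellamy = 0.01404 / 0.02658 = 0.5282
β_Yardley = 0.00579 / 0.02658 = 0.2178
β_Talbot = 0.01245 / 0.02658 = 0.4684
β_P = Σ w_i β_i = 0.12×0.9026 + 0.24×1.7622 + 0.15×0.5282 + 0.12×0.2178 + 0.37×0.4684 = 0.8099
MRP = 12.96% − 5.34% = 7.62%
E(R_P) = R_f + β_P × MRP = 5.34% + 0.8099 × 7.62% = 11.51%

11.51%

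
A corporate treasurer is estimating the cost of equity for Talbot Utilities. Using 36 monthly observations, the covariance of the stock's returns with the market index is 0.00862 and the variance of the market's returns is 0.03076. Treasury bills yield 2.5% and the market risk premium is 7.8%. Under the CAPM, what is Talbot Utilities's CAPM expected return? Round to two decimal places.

β = Cov(R_i, R_m) / Var(R_m) = 0.00862 / 0.03076 = 0.2802
E(R) = R_f + β × MRP = 2.5% + 0.2802 × 7.8% = 4.69%

4.69%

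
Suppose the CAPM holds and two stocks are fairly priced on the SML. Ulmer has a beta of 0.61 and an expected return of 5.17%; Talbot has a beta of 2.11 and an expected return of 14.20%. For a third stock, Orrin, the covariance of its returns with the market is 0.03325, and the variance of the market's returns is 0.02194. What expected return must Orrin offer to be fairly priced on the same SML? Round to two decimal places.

10.62%

MRP = (14.20% − 5.17%) / (2.11 − 0.61) = 6.0200%
R_f = 5.17% − 0.61 × 6.0200% = 1.4978%
β_Orrin = Cov / Var(R_m) = 0.03325 / 0.02194 = 1.5155
E(R_Orrin) = R_f + β × MRP = 1.4978% + 1.5155 × 6.0200% = 10.62%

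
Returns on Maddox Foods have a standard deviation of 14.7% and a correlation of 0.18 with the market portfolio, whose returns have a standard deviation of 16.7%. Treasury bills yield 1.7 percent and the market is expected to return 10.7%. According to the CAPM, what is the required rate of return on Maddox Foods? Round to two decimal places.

3.13%

β = ρ × σ_i / σ_m = 0.18 × 14.7% / 16.7% = 0.1584
MRP = 10.7% − 1.7% = 9.00%
E(R) = 1.7% + 0.1584 × 9.0% = 3.13%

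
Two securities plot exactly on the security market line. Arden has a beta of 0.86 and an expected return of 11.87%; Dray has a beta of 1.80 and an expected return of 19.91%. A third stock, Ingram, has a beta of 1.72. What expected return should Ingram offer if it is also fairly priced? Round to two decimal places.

MRP (SML slope) = (19.91% − 11.87%) / (1.80 − 0.86) = 8.04% / 0.94 = 8.5532%
R_f (intercept) = 11.87% − 0.86 × 8.5532% = 4.5142%
E(R_Ingram) = R_f + β × MRP = 4.5142% + 1.72 × 8.5532% = 19.23%

19.23%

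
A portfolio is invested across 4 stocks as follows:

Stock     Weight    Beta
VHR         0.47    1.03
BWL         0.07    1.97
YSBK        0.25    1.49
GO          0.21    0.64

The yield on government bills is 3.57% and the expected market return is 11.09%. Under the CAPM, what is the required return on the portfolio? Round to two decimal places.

12.06%

β_P = Σ w_i β_i = 0.47×1.03 + 0.07×1.97 + 0.25×1.49 + 0.21×0.64 = 1.1289
MRP = 11.09% − 3.57% = 7.52%
E(R_P) = R_f + β_P × MRP = 3.57% + 1.1289 × 7.52% = 12.06%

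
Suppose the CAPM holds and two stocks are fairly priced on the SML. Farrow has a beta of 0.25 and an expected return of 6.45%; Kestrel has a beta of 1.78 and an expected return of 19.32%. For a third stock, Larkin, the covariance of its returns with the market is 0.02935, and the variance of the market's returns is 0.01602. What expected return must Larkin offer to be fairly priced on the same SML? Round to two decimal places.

19.76%

MRP = (19.32% − 6.45%) / (1.78 − 0.25) = 8.4118%
R_f = 6.45% − 0.25 × 8.4118% = 4.3471%
β_Larkin = Cov / Var(R_m) = 0.02935 / 0.01602 = 1.8321
E(R_Larkin) = R_f + β × MRP = 4.3471% + 1.8321 × 8.4118% = 19.76%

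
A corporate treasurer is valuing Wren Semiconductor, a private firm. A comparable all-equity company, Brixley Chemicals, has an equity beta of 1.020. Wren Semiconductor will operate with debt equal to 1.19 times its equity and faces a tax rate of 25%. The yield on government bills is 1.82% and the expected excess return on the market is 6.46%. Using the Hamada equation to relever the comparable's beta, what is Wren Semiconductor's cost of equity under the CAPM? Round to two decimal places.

14.29%

β_L = β_U × [1 + (1 − t)(D/E)] = 1.020 × [1 + (1 − 0.25) × 1.19]
    = 1.020 × [1 + 0.75 × 1.19] = 1.020 × 1.8925 = 1.9304
E(R) = R_f + β_L × MRP = 1.82% + 1.9304 × 6.46% = 14.29%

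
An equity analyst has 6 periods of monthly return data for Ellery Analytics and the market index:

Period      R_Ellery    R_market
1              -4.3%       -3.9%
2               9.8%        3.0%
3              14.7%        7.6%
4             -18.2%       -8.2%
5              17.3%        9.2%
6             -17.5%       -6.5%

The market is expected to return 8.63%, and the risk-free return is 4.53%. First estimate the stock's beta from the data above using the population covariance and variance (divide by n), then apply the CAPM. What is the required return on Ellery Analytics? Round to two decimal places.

13.15%

Mean R_i = (-4.3 + 9.8 + 14.7 − 18.2 + 17.3 − 17.5) / 6 = 0.3000%
Mean R_m = (-3.9 + 3.0 + 7.6 − 8.2 + 9.2 − 6.5) / 6 = 0.2000%
Σ(R_i − R̄_i)(R_m − R̄_m) = 579.6800  ⇒  Cov = 579.6800 / 6 = 96.6133
Σ(R_m − R̄_m)² = 275.8600  ⇒  Var(R_m) = 275.8600 / 6 = 45.9767
β = Cov / Var(R_m) = 96.6133 / 45.9767 = 2.1014
MRP = 8.63% − 4.53% = 4.10%
E(R) = R_f + β × MRP = 4.53% + 2.1014 × 4.10% = 13.15%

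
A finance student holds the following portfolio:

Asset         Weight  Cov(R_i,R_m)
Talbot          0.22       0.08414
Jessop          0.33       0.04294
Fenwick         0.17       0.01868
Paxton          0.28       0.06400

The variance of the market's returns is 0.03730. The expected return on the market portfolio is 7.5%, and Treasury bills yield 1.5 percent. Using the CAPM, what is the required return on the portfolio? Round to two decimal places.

β_Talbot = 0.08414 / 0.03730 = 2.2558
β_Jessop = 0.04294 / 0.03730 = 1.1512
β_Fenwick = 0.01868 / 0.03730 = 0.5008
β_Paxton = 0.06400 / 0.03730 = 1.7158
β_P = Σ w_i β_i = 0.22×2.2558 + 0.33×1.1512 + 0.17×0.5008 + 0.28×1.7158 = 1.4417
MRP = 7.5% − 1.5% = 6.00%
E(R_P) = R_f + β_P × MRP = 1.5% + 1.4417 × 6.0% = 10.15%

10.15%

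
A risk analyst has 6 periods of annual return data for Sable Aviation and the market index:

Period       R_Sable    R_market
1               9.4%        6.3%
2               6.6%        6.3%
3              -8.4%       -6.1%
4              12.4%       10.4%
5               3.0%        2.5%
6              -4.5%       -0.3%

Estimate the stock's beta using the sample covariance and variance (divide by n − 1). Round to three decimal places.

Mean R_i = (9.4 + 6.6 − 8.4 + 12.4 + 3.0 − 4.5) / 6 = 3.0833%
Mean R_m = (6.3 + 6.3 − 6.1 + 10.4 + 2.5 − 0.3) / 6 = 3.1833%
Σ(R_i − R̄_i)(R_m − R̄_m) = 230.9583  ⇒  Cov = 230.9583 / 5 = 46.1917
Σ(R_m − R̄_m)² = 170.2883  ⇒  Var(R_m) = 170.2883 / 5 = 34.0577
β = Cov / Var(R_m) = 46.1917 / 34.0577 = 1.3563

1.356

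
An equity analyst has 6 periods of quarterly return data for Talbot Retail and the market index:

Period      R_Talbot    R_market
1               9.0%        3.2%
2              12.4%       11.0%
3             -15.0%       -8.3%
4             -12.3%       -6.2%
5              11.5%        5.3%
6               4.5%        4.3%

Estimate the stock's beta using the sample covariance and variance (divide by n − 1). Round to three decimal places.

Mean R_i = (9.0 + 12.4 − 15.0 − 12.3 + 11.5 + 4.5) / 6 = 1.6833%
Mean R_m = (3.2 + 11.0 − 8.3 − 6.2 + 5.3 + 4.3) / 6 = 1.5500%
Σ(R_i − R̄_i)(R_m − R̄_m) = 430.6050  ⇒  Cov = 430.6050 / 5 = 86.1210
Σ(R_m − R̄_m)² = 270.7350  ⇒  Var(R_m) = 270.7350 / 5 = 54.1470
β = Cov / Var(R_m) = 86.1210 / 54.1470 = 1.5905

1.591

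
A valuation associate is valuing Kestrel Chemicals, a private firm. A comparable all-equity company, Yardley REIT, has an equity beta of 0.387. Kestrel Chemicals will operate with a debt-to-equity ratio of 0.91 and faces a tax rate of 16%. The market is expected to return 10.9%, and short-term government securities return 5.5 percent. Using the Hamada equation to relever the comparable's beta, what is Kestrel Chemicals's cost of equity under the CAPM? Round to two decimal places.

β_L = β_U × [1 + (1 − t)(D/E)] = 0.387 × [1 + (1 − 0.16) × 0.91]
    = 0.387 × [1 + 0.84 × 0.91] = 0.387 × 1.7644 = 0.6828
MRP = 10.9% − 5.5% = 5.40%
E(R) = R_f + β_L × MRP = 5.5% + 0.6828 × 5.4% = 9.19%

9.19%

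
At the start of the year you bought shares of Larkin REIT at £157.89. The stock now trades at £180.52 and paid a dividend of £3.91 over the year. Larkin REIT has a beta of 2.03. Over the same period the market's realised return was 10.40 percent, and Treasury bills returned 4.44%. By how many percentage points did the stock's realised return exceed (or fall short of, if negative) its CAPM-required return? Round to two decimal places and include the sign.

Realised HPR = (P1 + D1 − P0) / P0 = (180.52 + 3.91 − 157.89) / 157.89 = 26.54 / 157.89 = 16.8092%
MRP = 10.40% − 4.44% = 5.96%
CAPM required = R_f + β·MRP = 4.44% + 2.03 × 5.96% = 16.5388%
α = realised − required = 16.8092% − 16.5388% = +0.27%

+0.27%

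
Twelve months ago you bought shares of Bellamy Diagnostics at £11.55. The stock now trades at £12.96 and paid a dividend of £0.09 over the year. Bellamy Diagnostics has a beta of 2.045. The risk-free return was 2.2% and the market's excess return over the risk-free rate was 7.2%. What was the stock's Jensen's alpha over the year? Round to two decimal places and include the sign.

Realised HPR = (P1 + D1 − P0) / P0 = (12.96 + 0.09 − 11.55) / 11.55 = 1.50 / 11.55 = 12.9870%
CAPM required = R_f + β·MRP = 2.2% + 2.045 × 7.2% = 16.9240%
α = realised − required = 12.9870% − 16.9240% = -3.94%

-3.94%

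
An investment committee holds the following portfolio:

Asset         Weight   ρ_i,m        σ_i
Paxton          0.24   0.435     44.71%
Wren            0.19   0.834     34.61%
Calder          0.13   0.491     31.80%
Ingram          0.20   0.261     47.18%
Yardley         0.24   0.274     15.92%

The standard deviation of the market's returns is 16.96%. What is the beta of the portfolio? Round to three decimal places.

0.925

β_Paxton = 0.435 × 44.71% / 16.96% = 1.1467
β_Wren = 0.834 × 34.61% / 16.96% = 1.7019
β_Calder = 0.491 × 31.80% / 16.96% = 0.9206
β_Ingram = 0.261 × 47.18% / 16.96% = 0.7261
β_Yardley = 0.274 × 15.92% / 16.96% = 0.2572
β_P = Σ w_i β_i = 0.24×1.1467 + 0.19×1.7019 + 0.13×0.9206 + 0.20×0.7261 + 0.24×0.2572 = 0.9252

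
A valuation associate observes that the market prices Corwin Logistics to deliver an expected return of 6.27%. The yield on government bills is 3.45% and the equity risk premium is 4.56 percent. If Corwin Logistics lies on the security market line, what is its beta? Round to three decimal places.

β = (E(R) − R_f) / MRP = (6.27% − 3.45%) / 4.56% = 2.82% / 4.56% = 0.618

0.618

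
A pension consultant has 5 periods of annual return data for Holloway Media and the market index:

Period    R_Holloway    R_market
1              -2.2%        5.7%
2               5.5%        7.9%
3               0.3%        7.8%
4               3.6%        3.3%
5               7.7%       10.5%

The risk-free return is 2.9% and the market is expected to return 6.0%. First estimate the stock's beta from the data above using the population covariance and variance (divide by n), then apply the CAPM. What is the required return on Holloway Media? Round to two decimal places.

5.15%

Mean R_i = (-2.2 + 5.5 + 0.3 + 3.6 + 7.7) / 5 = 2.9800%
Mean R_m = (5.7 + 7.9 + 7.8 + 3.3 + 10.5) / 5 = 7.0400%
Σ(R_i − R̄_i)(R_m − R̄_m) = 21.0840  ⇒  Cov = 21.0840 / 5 = 4.2168
Σ(R_m − R̄_m)² = 29.0720  ⇒  Var(R_m) = 29.0720 / 5 = 5.8144
β = Cov / Var(R_m) = 4.2168 / 5.8144 = 0.7252
MRP = 6.0% − 2.9% = 3.10%
E(R) = R_f + β × MRP = 2.9% + 0.7252 × 3.1% = 5.15%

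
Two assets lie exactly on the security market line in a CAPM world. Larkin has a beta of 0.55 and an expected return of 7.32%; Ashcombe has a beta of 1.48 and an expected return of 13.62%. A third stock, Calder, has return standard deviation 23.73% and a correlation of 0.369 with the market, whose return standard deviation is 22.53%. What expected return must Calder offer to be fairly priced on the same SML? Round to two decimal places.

6.23%

MRP = (13.62% − 7.32%) / (1.48 − 0.55) = 6.7742%
R_f = 7.32% − 0.55 × 6.7742% = 3.5942%
β_Calder = ρ·σ_i/σ_m = 0.369 × 23.73 / 22.53 = 0.3887
E(R_Calder) = R_f + β × MRP = 3.5942% + 0.3887 × 6.7742% = 6.23%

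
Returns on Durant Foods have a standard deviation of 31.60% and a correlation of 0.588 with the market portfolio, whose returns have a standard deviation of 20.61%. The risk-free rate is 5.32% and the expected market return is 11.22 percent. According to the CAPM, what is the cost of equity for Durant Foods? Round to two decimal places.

10.64%

β = ρ × σ_i / σ_m = 0.588 × 31.60% / 20.61% = 0.9015
MRP = 11.22% − 5.32% = 5.90%
E(R) = 5.32% + 0.9015 × 5.90% = 10.64%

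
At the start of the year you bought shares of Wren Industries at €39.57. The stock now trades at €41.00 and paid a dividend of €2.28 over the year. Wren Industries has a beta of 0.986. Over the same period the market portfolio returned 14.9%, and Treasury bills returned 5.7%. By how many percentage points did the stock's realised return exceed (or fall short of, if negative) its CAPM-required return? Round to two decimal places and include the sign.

Realised HPR = (P1 + D1 − P0) / P0 = (41.00 + 2.28 − 39.57) / 39.57 = 3.71 / 39.57 = 9.3758%
MRP = 14.9% − 5.7% = 9.20%
CAPM required = R_f + β·MRP = 5.7% + 0.986 × 9.2% = 14.7712%
α = realised − required = 9.3758% − 14.7712% = -5.40%

-5.40%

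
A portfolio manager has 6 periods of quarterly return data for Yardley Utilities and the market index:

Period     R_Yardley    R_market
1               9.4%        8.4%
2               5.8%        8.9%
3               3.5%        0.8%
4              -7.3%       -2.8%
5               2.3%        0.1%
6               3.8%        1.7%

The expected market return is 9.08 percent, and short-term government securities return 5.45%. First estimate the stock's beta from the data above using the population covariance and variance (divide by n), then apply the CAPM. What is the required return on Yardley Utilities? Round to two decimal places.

9.02%

Mean R_i = (9.4 + 5.8 + 3.5 − 7.3 + 2.3 + 3.8) / 6 = 2.9167%
Mean R_m = (8.4 + 8.9 + 0.8 − 2.8 + 0.1 + 1.7) / 6 = 2.8500%
Σ(R_i − R̄_i)(R_m − R̄_m) = 110.6350  ⇒  Cov = 110.6350 / 6 = 18.4392
Σ(R_m − R̄_m)² = 112.4150  ⇒  Var(R_m) = 112.4150 / 6 = 18.7358
β = Cov / Var(R_m) = 18.4392 / 18.7358 = 0.9842
MRP = 9.08% − 5.45% = 3.63%
E(R) = R_f + β × MRP = 5.45% + 0.9842 × 3.63% = 9.02%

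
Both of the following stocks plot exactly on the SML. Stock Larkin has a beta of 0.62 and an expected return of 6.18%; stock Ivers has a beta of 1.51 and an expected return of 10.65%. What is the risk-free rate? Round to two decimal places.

3.07%

Both satisfy E(R) = R_f + β·MRP, so the slope of the SML is
MRP = (10.65% − 6.18%) / (1.51 − 0.62) = 4.47% / 0.89 = 5.0225%
R_f = E(R_Larkin) − β_Larkin·MRP = 6.18% − 0.62 × 5.0225% = 3.0661%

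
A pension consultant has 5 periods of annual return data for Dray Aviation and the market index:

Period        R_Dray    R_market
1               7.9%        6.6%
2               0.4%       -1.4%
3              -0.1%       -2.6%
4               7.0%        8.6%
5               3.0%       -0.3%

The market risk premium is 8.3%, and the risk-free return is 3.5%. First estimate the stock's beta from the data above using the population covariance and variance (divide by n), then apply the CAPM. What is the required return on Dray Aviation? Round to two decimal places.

Mean R_i = (7.9 + 0.4 − 0.1 + 7.0 + 3.0) / 5 = 3.6400%
Mean R_m = (6.6 − 1.4 − 2.6 + 8.6 − 0.3) / 5 = 2.1800%
Σ(R_i − R̄_i)(R_m − R̄_m) = 71.4640  ⇒  Cov = 71.4640 / 5 = 14.2928
Σ(R_m − R̄_m)² = 102.5680  ⇒  Var(R_m) = 102.5680 / 5 = 20.5136
β = Cov / Var(R_m) = 14.2928 / 20.5136 = 0.6967
E(R) = R_f + β × MRP = 3.5% + 0.6967 × 8.3% = 9.28%

9.28%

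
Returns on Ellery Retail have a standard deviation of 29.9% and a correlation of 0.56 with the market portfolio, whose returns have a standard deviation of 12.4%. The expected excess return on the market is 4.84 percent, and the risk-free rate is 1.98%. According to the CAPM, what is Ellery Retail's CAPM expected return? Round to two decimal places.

β = ρ × σ_i / σ_m = 0.56 × 29.9% / 12.4% = 1.3503
E(R) = 1.98% + 1.3503 × 4.84% = 8.52%

8.52%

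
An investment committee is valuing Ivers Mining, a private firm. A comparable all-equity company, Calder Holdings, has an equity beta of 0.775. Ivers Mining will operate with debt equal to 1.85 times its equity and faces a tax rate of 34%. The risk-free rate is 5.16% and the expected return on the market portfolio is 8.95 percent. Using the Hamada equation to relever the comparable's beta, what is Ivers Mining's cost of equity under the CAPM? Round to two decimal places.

β_L = β_U × [1 + (1 − t)(D/E)] = 0.775 × [1 + (1 − 0.34) × 1.85]
    = 0.775 × [1 + 0.66 × 1.85] = 0.775 × 2.2210 = 1.7213
MRP = 8.95% − 5.16% = 3.79%
E(R) = R_f + β_L × MRP = 5.16% + 1.7213 × 3.79% = 11.68%

11.68%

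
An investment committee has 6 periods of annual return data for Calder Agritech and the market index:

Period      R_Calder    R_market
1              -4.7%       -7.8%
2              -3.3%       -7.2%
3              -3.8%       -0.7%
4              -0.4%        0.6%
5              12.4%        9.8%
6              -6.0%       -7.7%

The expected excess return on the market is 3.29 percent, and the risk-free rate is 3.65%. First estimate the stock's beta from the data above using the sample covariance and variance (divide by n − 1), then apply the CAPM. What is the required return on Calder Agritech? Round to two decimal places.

Mean R_i = (-4.7 − 3.3 − 3.8 − 0.4 + 12.4 − 6.0) / 6 = -0.9667%
Mean R_m = (-7.8 − 7.2 − 0.7 + 0.6 + 9.8 − 7.7) / 6 = -2.1667%
Σ(R_i − R̄_i)(R_m − R̄_m) = 217.9933  ⇒  Cov = 217.9933 / 5 = 43.5987
Σ(R_m − R̄_m)² = 240.6933  ⇒  Var(R_m) = 240.6933 / 5 = 48.1387
β = Cov / Var(R_m) = 43.5987 / 48.1387 = 0.9057
E(R) = R_f + β × MRP = 3.65% + 0.9057 × 3.29% = 6.63%

6.63%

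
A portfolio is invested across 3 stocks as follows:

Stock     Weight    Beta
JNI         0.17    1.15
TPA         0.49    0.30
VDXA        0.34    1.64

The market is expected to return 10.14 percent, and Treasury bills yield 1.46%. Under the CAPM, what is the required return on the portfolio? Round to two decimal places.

β_P = Σ w_i β_i = 0.17×1.15 + 0.49×0.30 + 0.34×1.64 = 0.9001
MRP = 10.14% − 1.46% = 8.68%
E(R_P) = R_f + β_P × MRP = 1.46% + 0.9001 × 8.68% = 9.27%

9.27%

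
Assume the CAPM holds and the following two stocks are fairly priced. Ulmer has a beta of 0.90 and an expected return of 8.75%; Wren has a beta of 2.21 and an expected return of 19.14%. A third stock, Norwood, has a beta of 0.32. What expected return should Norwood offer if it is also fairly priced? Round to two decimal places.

MRP (SML slope) = (19.14% − 8.75%) / (2.21 − 0.90) = 10.39% / 1.31 = 7.9313%
R_f (intercept) = 8.75% − 0.90 × 7.9313% = 1.6118%
E(R_Norwood) = R_f + β × MRP = 1.6118% + 0.32 × 7.9313% = 4.15%

4.15%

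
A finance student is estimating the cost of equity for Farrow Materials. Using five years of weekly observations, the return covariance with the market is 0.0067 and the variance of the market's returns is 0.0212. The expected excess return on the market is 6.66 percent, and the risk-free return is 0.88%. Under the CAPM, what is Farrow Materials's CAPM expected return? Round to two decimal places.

2.98%

β = Cov(R_i, R_m) / Var(R_m) = 0.0067 / 0.0212 = 0.3160
E(R) = R_f + β × MRP = 0.88% + 0.3160 × 6.66% = 2.98%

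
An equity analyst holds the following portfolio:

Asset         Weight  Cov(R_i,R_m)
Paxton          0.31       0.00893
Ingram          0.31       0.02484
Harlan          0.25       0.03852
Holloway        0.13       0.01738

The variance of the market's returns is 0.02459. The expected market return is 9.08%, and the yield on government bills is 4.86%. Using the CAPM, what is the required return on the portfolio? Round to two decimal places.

β_Paxton = 0.00893 / 0.02459 = 0.3632
β_Ingram = 0.02484 / 0.02459 = 1.0102
β_Harlan = 0.03852 / 0.02459 = 1.5665
β_Holloway = 0.01738 / 0.02459 = 0.7068
β_P = Σ w_i β_i = 0.31×0.3632 + 0.31×1.0102 + 0.25×1.5665 + 0.13×0.7068 = 0.9093
MRP = 9.08% − 4.86% = 4.22%
E(R_P) = R_f + β_P × MRP = 4.86% + 0.9093 × 4.22% = 8.70%

8.70%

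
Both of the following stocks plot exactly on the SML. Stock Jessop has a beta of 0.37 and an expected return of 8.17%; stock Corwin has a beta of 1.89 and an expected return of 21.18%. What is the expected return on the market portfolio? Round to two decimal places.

13.56%

Both satisfy E(R) = R_f + β·MRP, so the slope of the SML is
MRP = (21.18% − 8.17%) / (1.89 − 0.37) = 13.01% / 1.52 = 8.5592%
R_f = E(R_Jessop) − β_Jessop·MRP = 8.17% − 0.37 × 8.5592% = 5.0031%
E(R_m) = R_f + MRP = 5.0031% + 8.5592% = 13.56%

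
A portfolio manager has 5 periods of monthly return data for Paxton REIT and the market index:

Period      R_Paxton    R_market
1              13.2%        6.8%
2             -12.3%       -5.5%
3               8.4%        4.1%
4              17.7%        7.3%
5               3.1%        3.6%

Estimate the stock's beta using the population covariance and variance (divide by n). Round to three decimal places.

2.200

Mean R_i = (13.2 − 12.3 + 8.4 + 17.7 + 3.1) / 5 = 6.0200%
Mean R_m = (6.8 − 5.5 + 4.1 + 7.3 + 3.6) / 5 = 3.2600%
Σ(R_i − R̄_i)(R_m − R̄_m) = 234.0940  ⇒  Cov = 234.0940 / 5 = 46.8188
Σ(R_m − R̄_m)² = 106.4120  ⇒  Var(R_m) = 106.4120 / 5 = 21.2824
β = Cov / Var(R_m) = 46.8188 / 21.2824 = 2.1999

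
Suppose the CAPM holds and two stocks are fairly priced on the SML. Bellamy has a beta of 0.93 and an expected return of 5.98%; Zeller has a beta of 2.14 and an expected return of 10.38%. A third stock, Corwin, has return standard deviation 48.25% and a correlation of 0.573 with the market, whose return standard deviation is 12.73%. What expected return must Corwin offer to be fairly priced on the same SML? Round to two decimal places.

10.50%

MRP = (10.38% − 5.98%) / (2.14 − 0.93) = 3.6364%
R_f = 5.98% − 0.93 × 3.6364% = 2.5981%
β_Corwin = ρ·σ_i/σ_m = 0.573 × 48.25 / 12.73 = 2.1718
E(R_Corwin) = R_f + β × MRP = 2.5981% + 2.1718 × 3.6364% = 10.50%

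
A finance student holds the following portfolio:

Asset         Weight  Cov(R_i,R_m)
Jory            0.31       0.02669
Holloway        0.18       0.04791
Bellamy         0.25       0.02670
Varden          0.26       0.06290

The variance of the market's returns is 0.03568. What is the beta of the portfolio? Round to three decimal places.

1.119

β_Jory = 0.02669 / 0.03568 = 0.7480
β_Holloway = 0.04791 / 0.03568 = 1.3428
β_Bellamy = 0.02670 / 0.03568 = 0.7483
β_Varden = 0.06290 / 0.03568 = 1.7629
β_P = Σ w_i β_i = 0.31×0.7480 + 0.18×1.3428 + 0.25×0.7483 + 0.26×1.7629 = 1.1190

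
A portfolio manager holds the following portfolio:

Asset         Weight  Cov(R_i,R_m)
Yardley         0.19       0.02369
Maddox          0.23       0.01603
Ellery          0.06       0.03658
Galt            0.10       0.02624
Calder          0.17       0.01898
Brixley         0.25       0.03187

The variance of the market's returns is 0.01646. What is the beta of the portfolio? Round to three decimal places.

β_Yardley = 0.02369 / 0.01646 = 1.4392
β_Maddox = 0.01603 / 0.01646 = 0.9739
β_Ellery = 0.03658 / 0.01646 = 2.2224
β_Galt = 0.02624 / 0.01646 = 1.5942
β_Calder = 0.01898 / 0.01646 = 1.1531
β_Brixley = 0.03187 / 0.01646 = 1.9362
β_P = Σ w_i β_i = 0.19×1.4392 + 0.23×0.9739 + 0.06×2.2224 + 0.10×1.5942 + 0.17×1.1531 + 0.25×1.9362 = 1.4703

1.470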